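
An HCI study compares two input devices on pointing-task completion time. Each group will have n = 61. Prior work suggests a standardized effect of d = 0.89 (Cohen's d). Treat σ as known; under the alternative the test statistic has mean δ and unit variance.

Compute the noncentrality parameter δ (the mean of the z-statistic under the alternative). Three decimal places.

The noncentrality parameter scales effect size by the design's sample-size factor: δ = d·√(n/2) = 0.89 × √(61/2) = 4.9152

δ ≈ 4.915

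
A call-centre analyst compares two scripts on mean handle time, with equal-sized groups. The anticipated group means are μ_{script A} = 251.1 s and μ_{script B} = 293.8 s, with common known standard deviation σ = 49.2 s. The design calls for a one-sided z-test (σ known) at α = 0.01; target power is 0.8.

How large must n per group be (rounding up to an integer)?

Standardized effect: d = |μ_{script A} − μ_{script B}| / σ = |251.1 − 293.8| / 49.2 = 0.8679
Set Φ(δ − 2.326) = 0.8; then δ − 2.326 = Φ⁻¹(0.8) = 0.842, giving δ = 3.168.
δ = d·√(n/2) ⇒ n = 2(δ/d)² = 2 × (3.168 / 0.8679)² = 26.65.
Rounding up, n = 27 per group.

n = 27 per group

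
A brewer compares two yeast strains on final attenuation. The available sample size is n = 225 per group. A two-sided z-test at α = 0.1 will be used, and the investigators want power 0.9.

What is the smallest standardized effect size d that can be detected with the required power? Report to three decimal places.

d ≈ 0.276

Required noncentrality: δ = z_{0.05} + z_{0.10} = 1.645 + 1.282 = 2.926.
(Lower-tail contribution to power is negligible for δ > 0.)
δ = d·√(n/2) ⇒ d = δ/√(n/2) = 2.926/√(225/2) = 0.2759.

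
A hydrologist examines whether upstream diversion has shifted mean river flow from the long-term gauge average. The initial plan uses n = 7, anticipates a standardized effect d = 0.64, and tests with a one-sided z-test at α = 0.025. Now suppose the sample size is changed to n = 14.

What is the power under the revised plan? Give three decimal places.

With n = 14: δ = d·√n = 0.64 × √14 = 2.3947. Critical value z_{0.025} = 1.960.
Revised power = Φ(δ − 1.960) = Φ(0.435) = 0.6681.

Power ≈ 0.668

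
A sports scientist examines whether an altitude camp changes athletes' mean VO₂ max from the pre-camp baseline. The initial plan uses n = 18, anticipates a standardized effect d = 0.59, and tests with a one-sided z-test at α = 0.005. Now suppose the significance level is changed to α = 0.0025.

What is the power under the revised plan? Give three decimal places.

Power ≈ 0.381

δ = d·√n = 0.59 × √18 = 2.5032 (unchanged). New critical value: z_{0.0025} = 2.807.
Revised power = P(Z > 2.807 − δ) = Φ(-0.304) = 0.3806.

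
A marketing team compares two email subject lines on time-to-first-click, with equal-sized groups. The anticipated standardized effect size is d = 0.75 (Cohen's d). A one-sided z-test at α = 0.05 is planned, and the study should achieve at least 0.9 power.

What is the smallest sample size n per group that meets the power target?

Set Φ(δ − 1.645) = 0.9; then δ − 1.645 = Φ⁻¹(0.9) = 1.282, giving δ = 2.926.
δ = d·√(n/2) ⇒ n = 2(δ/d)² = 2 × (2.926 / 0.75)² = 30.45.
Rounding up, n = 31 per group.

n = 31 per group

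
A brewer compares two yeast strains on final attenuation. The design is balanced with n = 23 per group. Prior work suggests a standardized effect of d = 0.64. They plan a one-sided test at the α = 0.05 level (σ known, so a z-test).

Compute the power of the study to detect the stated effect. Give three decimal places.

Noncentrality parameter: δ = d·√(n/2) = 0.64 × √(23/2) = 2.1703
Critical value for a one-sided test at α = 0.05: z_α = 1.645.
Power = P(Z > 1.645 − δ) = Φ(0.525) = 0.7004.

Power ≈ 0.700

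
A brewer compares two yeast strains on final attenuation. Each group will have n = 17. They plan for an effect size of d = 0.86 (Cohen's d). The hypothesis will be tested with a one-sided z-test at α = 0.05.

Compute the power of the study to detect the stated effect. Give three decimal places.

Noncentrality parameter: δ = d·√(n/2) = 0.86 × √(17/2) = 2.5073
Critical value for a one-sided test at α = 0.05: z_α = 1.645.
Power = P(Z > 1.645 − δ) = Φ(0.862) = 0.8058.

Power ≈ 0.806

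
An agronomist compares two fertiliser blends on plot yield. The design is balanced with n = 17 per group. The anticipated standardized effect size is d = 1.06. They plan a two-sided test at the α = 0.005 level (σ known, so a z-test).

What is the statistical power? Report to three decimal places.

Power ≈ 0.612

Noncentrality parameter: δ = d·√(n/2) = 1.06 × √(17/2) = 3.0904
Critical value for a two-sided test at α = 0.005: z_{α/2} = 2.807.
Power = Φ(δ − 2.807) + Φ(−δ − 2.807) = Φ(0.283) + Φ(-5.897) = 0.6116 + 0.0000 = 0.6116.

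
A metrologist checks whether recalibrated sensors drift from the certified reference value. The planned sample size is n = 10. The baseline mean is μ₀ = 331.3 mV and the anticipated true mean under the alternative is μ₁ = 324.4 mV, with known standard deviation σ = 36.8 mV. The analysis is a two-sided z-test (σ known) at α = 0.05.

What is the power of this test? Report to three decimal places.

Standardized effect: d = |μ₁ − μ₀| / σ = |324.4 − 331.3| / 36.8 = 0.1875
Noncentrality parameter: δ = d·√n = 0.1875 × √10 = 0.5929
Critical value for a two-sided test at α = 0.05: z_{α/2} = 1.960.
Power = Φ(δ − 1.960) + Φ(−δ − 1.960) = Φ(-1.367) + Φ(-2.553) = 0.0858 + 0.0053 = 0.0911.

Power ≈ 0.091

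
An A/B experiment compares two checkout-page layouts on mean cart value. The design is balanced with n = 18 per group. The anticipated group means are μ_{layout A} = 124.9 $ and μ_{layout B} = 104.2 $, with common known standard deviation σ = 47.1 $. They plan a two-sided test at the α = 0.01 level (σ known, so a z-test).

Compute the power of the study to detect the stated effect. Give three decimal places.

Standardized effect: d = |μ_{layout A} − μ_{layout B}| / σ = |124.9 − 104.2| / 47.1 = 0.4395
Noncentrality parameter: δ = d·√(n/2) = 0.4395 × √(18/2) = 1.3185
Two-sided α = 0.01 → critical value z_{0.005} = 2.576.
Power = Φ(δ − 2.576) + Φ(−δ − 2.576) = Φ(-1.257) + Φ(-3.894) = 0.1043 + 0.0000 = 0.1044.

Power ≈ 0.104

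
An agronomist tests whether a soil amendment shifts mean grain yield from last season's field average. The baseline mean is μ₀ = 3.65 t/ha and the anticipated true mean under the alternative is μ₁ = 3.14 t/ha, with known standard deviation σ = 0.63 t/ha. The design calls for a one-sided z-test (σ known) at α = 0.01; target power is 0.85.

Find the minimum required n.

n = 18

Standardized effect: d = |μ₁ − μ₀| / σ = |3.14 − 3.65| / 0.63 = 0.8095
For power 0.85 need Φ(δ − z_{0.01}) = 0.85, so δ = z_{0.01} + z_{0.15} = 2.326 + 1.036 = 3.363.
δ = d·√n ⇒ n = (δ/d)² = (3.363 / 0.8095)² = 17.26.
Round up to the next whole unit.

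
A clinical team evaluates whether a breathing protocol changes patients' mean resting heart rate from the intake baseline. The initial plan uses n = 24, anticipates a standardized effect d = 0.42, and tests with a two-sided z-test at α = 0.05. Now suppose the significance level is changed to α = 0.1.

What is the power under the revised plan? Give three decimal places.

Power ≈ 0.660

δ = d·√n = 0.42 × √24 = 2.0576 (unchanged). New critical value: z_{0.05} = 1.645.
Revised power = Φ(δ − 1.645) + Φ(−δ − 1.645) = Φ(0.413) + Φ(-3.702) = 0.6601 + 0.0001 = 0.6602.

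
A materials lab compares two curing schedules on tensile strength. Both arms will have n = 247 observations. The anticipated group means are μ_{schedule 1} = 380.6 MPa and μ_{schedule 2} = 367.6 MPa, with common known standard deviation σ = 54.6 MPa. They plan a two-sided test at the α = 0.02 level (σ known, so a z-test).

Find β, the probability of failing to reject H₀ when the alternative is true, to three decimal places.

β ≈ 0.375

Standardized effect: d = |μ_{schedule 1} − μ_{schedule 2}| / σ = |380.6 − 367.6| / 54.6 = 0.2381
Noncentrality parameter: δ = d·√(n/2) = 0.2381 × √(247/2) = 2.6460
Critical value for a two-sided test at α = 0.02: z_{α/2} = 2.326.
Power = Φ(δ − 2.326) + Φ(−δ − 2.326) = Φ(0.320) + Φ(-4.972) = 0.6254 + 0.0000 = 0.6254.
Type II error: β = 1 − power = 1 − 0.6254 = 0.3746.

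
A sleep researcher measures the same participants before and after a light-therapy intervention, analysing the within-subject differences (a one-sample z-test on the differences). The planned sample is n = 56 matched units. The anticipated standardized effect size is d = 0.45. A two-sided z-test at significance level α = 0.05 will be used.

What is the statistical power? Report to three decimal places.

Noncentrality parameter: δ = d·√n = 0.45 × √56 = 3.3675
Critical value for a two-sided test at α = 0.05: z_{α/2} = 1.960.
Power = Φ(δ − 1.960) + Φ(−δ − 1.960) = Φ(1.408) + Φ(-5.327) = 0.9204 + 0.0000 = 0.9204.

Power ≈ 0.920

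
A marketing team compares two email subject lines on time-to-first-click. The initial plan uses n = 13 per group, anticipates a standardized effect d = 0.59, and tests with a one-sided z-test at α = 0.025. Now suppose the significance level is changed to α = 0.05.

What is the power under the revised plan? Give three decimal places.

δ = d·√(n/2) = 0.59 × √(13/2) = 1.5042 (unchanged). New critical value: z_{0.05} = 1.645.
Revised power = Φ(δ − 1.645) = Φ(-0.141) = 0.4441.

Power ≈ 0.444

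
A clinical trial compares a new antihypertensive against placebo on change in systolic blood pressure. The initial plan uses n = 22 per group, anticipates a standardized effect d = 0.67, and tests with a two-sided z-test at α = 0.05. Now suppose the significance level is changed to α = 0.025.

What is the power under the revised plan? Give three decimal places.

δ = d·√(n/2) = 0.67 × √(22/2) = 2.2221 (unchanged). New critical value: z_{0.0125} = 2.241.
Revised power = Φ(δ − 2.241) + Φ(−δ − 2.241) = Φ(-0.019) + Φ(-4.464) = 0.4923 + 0.0000 = 0.4923.

Power ≈ 0.492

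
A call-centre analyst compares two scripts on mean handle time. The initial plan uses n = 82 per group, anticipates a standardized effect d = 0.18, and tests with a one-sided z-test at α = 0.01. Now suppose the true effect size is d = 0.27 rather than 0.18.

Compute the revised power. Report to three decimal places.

Power ≈ 0.275

With d = 0.27: δ = d·√(n/2) = 0.27 × √(82/2) = 1.7288. Critical value z_{0.01} = 2.326.
Revised power = P(Z > 2.326 − δ) = Φ(-0.598) = 0.2751.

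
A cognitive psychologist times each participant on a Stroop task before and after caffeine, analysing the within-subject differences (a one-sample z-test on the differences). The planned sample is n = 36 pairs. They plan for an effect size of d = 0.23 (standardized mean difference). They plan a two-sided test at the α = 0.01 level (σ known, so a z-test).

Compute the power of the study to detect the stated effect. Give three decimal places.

Power ≈ 0.116

Noncentrality parameter: δ = d·√n = 0.23 × √36 = 1.3800
Two-sided α = 0.01 → critical value z_{0.005} = 2.576.
Power = Φ(δ − 2.576) + Φ(−δ − 2.576) = Φ(-1.196) + Φ(-3.956) = 0.1159 + 0.0000 = 0.1159.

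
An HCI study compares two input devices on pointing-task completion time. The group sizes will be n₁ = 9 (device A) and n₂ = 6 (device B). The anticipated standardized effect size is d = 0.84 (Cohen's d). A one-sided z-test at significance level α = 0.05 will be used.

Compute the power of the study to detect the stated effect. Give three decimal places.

Power ≈ 0.480

Noncentrality parameter: δ = d / √(1/n₁ + 1/n₂) = 0.84 / √(1/9 + 1/6) = 1.5938
One-sided α = 0.05 → critical value z_{0.05} = 1.645.
Power = Φ(δ − 1.645) = Φ(-0.051) = 0.4796.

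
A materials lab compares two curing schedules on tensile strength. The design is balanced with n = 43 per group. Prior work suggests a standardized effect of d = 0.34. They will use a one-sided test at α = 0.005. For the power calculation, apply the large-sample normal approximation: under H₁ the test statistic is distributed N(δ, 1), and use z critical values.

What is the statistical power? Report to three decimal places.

Power ≈ 0.159

Noncentrality parameter: δ = d·√(n/2) = 0.34 × √(43/2) = 1.5765
One-sided α = 0.005 → critical value z_{0.005} = 2.576.
Power = P(Z > 2.576 − δ) = Φ(-0.999) = 0.1588.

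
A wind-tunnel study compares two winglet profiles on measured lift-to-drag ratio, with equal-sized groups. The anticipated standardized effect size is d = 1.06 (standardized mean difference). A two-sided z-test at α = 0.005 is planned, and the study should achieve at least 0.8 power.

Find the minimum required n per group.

Set Φ(δ − 2.807) = 0.8; then δ − 2.807 = Φ⁻¹(0.8) = 0.842, giving δ = 3.649.
(Ignoring the negligible lower-tail rejection probability gives the usual closed-form inversion.)
δ = d·√(n/2) ⇒ n = 2(δ/d)² = 2 × (3.649 / 1.06)² = 23.70.
Rounding up, n = 24 per group.

n = 24 per group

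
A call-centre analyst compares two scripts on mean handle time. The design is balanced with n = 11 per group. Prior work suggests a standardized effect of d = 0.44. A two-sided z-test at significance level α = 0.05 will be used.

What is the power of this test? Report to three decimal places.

Noncentrality parameter: δ = d·√(n/2) = 0.44 × √(11/2) = 1.0319
Critical value for a two-sided test at α = 0.05: z_{α/2} = 1.960.
Power = Φ(δ − 1.960) + Φ(−δ − 1.960) = Φ(-0.928) + Φ(-2.992) = 0.1767 + 0.0014 = 0.1781.

Power ≈ 0.178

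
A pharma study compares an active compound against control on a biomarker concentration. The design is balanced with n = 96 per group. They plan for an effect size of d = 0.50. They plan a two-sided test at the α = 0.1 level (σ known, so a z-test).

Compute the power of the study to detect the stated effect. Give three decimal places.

Noncentrality parameter: δ = d·√(n/2) = 0.50 × √(96/2) = 3.4641
Critical value for a two-sided test at α = 0.1: z_{α/2} = 1.645.
Power = Φ(δ − 1.645) + Φ(−δ − 1.645) = Φ(1.819) + Φ(-5.109) = 0.9656 + 0.0000 = 0.9656.

Power ≈ 0.966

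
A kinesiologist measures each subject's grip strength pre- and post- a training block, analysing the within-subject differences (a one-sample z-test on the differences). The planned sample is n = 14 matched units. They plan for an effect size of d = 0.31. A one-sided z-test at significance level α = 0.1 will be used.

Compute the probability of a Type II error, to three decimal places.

Noncentrality parameter: δ = d·√n = 0.31 × √14 = 1.1599
Critical value for a one-sided test at α = 0.1: z_α = 1.282.
Power = P(Z > 1.282 − δ) = Φ(-0.122) = 0.4516.
Type II error: β = 1 − power = 1 − 0.4516 = 0.5484.

β ≈ 0.548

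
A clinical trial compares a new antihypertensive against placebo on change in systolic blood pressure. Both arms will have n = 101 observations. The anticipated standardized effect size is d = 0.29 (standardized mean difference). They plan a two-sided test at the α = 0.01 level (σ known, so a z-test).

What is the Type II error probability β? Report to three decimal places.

Noncentrality parameter: δ = d·√(n/2) = 0.29 × √(101/2) = 2.0608
Two-sided α = 0.01 → critical value z_{0.005} = 2.576.
Power = Φ(δ − 2.576) + Φ(−δ − 2.576) = Φ(-0.515) + Φ(-4.637) = 0.3033 + 0.0000 = 0.3033.
Type II error: β = 1 − power = 1 − 0.3033 = 0.6967.

β ≈ 0.697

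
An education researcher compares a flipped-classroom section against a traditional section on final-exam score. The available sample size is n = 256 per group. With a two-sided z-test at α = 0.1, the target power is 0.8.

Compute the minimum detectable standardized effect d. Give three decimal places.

Required noncentrality: δ = z_{0.05} + z_{0.20} = 1.645 + 0.842 = 2.486.
(Lower-tail contribution to power is negligible for δ > 0.)
δ = d·√(n/2) ⇒ d = δ/√(n/2) = 2.486/√(256/2) = 0.2198.

d ≈ 0.220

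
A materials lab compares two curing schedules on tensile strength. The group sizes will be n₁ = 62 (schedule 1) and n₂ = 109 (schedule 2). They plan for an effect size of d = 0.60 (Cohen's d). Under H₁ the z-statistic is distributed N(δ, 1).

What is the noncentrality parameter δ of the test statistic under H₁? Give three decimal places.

δ = d / √(1/n₁ + 1/n₂) = 0.60 / √(1/62 + 1/109) = 3.7719

δ ≈ 3.772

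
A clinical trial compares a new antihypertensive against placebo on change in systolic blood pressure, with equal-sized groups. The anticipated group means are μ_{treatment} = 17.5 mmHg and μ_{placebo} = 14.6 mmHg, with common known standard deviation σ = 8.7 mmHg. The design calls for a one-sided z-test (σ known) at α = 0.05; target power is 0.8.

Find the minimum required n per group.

Standardized effect: d = |μ_{treatment} − μ_{placebo}| / σ = |17.5 − 14.6| / 8.7 = 0.3333
Set Φ(δ − 1.645) = 0.8; then δ − 1.645 = Φ⁻¹(0.8) = 0.842, giving δ = 2.486.
δ = d·√(n/2) ⇒ n = 2(δ/d)² = 2 × (2.486 / 0.3333)² = 111.29.
Round up to the next whole unit.

n = 112 per group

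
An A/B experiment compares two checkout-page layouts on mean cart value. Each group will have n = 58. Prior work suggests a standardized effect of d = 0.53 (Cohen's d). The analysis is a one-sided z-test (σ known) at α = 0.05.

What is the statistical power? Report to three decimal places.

Noncentrality parameter: δ = d·√(n/2) = 0.53 × √(58/2) = 2.8541
Critical value for a one-sided test at α = 0.05: z_α = 1.645.
Power = P(Z > 1.645 − δ) = Φ(1.209) = 0.8867.

Power ≈ 0.887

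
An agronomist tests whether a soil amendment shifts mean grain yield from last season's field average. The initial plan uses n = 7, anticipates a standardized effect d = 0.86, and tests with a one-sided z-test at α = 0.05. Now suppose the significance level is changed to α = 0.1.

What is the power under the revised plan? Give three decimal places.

Power ≈ 0.840

δ = d·√n = 0.86 × √7 = 2.2753 (unchanged). New critical value: z_{0.1} = 1.282.
Revised power = P(Z > 1.282 − δ) = Φ(0.994) = 0.8398.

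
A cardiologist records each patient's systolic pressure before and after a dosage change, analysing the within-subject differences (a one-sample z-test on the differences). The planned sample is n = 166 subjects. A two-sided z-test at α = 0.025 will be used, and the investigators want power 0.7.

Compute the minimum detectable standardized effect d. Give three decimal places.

d ≈ 0.215

Need Φ(δ − 2.241) = 0.7, so δ = 2.241 + 0.524 = 2.766.
(Lower-tail contribution to power is negligible for δ > 0.)
δ = d·√n ⇒ d = δ/√n = 2.766/√166 = 0.2147.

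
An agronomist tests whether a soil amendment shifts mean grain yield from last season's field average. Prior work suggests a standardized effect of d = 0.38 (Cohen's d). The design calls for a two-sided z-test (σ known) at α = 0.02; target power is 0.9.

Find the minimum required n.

n = 91

For power 0.9 need Φ(δ − z_{0.01}) = 0.9, so δ = z_{0.01} + z_{0.10} = 2.326 + 1.282 = 3.608.
(For δ > 0 the lower-tail rejection region contributes negligibly to power, so the one-term inversion is standard.)
δ = d·√n ⇒ n = (δ/d)² = (3.608 / 0.38)² = 90.15.
Rounding up, n = 91.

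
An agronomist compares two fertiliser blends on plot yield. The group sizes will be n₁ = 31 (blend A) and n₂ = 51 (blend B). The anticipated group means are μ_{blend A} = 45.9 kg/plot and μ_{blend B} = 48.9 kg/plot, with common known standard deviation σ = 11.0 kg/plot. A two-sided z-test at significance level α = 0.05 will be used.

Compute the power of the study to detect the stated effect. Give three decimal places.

Standardized effect: d = |μ_{blend A} − μ_{blend B}| / σ = |45.9 − 48.9| / 11.0 = 0.2727
Noncentrality parameter: δ = d / √(1/n₁ + 1/n₂) = 0.2727 / √(1/31 + 1/51) = 1.1975
Critical value for a two-sided test at α = 0.05: z_{α/2} = 1.960.
Power = Φ(δ − 1.960) + Φ(−δ − 1.960) = Φ(-0.762) + Φ(-3.157) = 0.2229 + 0.0008 = 0.2237.

Power ≈ 0.224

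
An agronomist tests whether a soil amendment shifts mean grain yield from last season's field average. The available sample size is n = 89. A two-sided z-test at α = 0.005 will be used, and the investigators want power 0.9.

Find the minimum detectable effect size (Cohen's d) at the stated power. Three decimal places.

d ≈ 0.433

Need Φ(δ − 2.807) = 0.9, so δ = 2.807 + 1.282 = 4.089.
(The second rejection-region term Φ(−δ − z_{α/2}) is negligible and dropped.)
δ = d·√n ⇒ d = δ/√n = 4.089/√89 = 0.4334.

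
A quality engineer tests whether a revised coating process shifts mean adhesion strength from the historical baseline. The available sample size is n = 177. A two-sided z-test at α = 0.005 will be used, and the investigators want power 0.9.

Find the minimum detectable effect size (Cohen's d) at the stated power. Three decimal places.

Need Φ(δ − 2.807) = 0.9, so δ = 2.807 + 1.282 = 4.089.
(The second rejection-region term Φ(−δ − z_{α/2}) is negligible and dropped.)
δ = d·√n ⇒ d = δ/√n = 4.089/√177 = 0.3073.

d ≈ 0.307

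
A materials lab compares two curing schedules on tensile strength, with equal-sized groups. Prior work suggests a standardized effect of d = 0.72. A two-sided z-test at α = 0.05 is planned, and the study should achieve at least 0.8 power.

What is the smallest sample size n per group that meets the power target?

n = 31 per group

For power 0.8 need Φ(δ − z_{0.025}) = 0.8, so δ = z_{0.025} + z_{0.20} = 1.960 + 0.842 = 2.802.
(The Φ(−δ − z_{α/2}) term is vanishingly small for δ > 0 and is dropped in the standard sample-size formula.)
δ = d·√(n/2) ⇒ n = 2(δ/d)² = 2 × (2.802 / 0.72)² = 30.28.
Rounding up, n = 31 per group.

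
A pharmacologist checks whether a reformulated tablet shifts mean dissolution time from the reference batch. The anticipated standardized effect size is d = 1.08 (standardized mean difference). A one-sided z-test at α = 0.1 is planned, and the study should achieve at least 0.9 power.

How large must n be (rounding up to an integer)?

n = 6

Set Φ(δ − 1.282) = 0.9; then δ − 1.282 = Φ⁻¹(0.9) = 1.282, giving δ = 2.563.
δ = d·√n ⇒ n = (δ/d)² = (2.563 / 1.08)² = 5.63.
Round up to the next whole unit.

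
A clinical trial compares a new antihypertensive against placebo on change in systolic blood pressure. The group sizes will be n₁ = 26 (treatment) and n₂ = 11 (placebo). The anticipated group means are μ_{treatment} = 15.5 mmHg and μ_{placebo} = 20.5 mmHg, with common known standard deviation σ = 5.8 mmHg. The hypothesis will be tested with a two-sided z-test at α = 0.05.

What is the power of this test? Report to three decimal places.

Power ≈ 0.669

Standardized effect: d = |μ_{treatment} − μ_{placebo}| / σ = |15.5 − 20.5| / 5.8 = 0.8621
Noncentrality parameter: δ = d / √(1/n₁ + 1/n₂) = 0.8621 / √(1/26 + 1/11) = 2.3968
Critical value for a two-sided test at α = 0.05: z_{α/2} = 1.960.
Power = Φ(δ − 1.960) + Φ(−δ − 1.960) = Φ(0.437) + Φ(-4.357) = 0.6689 + 0.0000 = 0.6689.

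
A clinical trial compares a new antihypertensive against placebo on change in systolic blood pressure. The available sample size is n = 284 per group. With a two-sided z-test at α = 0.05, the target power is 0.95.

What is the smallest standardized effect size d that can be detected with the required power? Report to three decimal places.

Need Φ(δ − 1.960) = 0.95, so δ = 1.960 + 1.645 = 3.605.
(The second rejection-region term Φ(−δ − z_{α/2}) is negligible and dropped.)
δ = d·√(n/2) ⇒ d = δ/√(n/2) = 3.605/√(284/2) = 0.3025.

d ≈ 0.303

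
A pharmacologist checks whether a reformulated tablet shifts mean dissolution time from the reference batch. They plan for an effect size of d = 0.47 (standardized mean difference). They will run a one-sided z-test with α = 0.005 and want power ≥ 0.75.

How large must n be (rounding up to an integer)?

n = 48

Set Φ(δ − 2.576) = 0.75; then δ − 2.576 = Φ⁻¹(0.75) = 0.674, giving δ = 3.250.
δ = d·√n ⇒ n = (δ/d)² = (3.250 / 0.47)² = 47.83.
Rounding up, n = 48.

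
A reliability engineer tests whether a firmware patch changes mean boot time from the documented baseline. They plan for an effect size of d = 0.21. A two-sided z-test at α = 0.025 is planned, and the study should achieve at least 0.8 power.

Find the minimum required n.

n = 216

For power 0.8 need Φ(δ − z_{0.0125}) = 0.8, so δ = z_{0.0125} + z_{0.20} = 2.241 + 0.842 = 3.083.
(Ignoring the negligible lower-tail rejection probability gives the usual closed-form inversion.)
δ = d·√n ⇒ n = (δ/d)² = (3.083 / 0.21)² = 215.53.
Round up to the next whole unit.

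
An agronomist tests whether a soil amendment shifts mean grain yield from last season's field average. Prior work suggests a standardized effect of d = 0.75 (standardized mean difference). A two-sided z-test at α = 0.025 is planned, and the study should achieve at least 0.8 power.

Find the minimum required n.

n = 17

Set Φ(δ − 2.241) = 0.8; then δ − 2.241 = Φ⁻¹(0.8) = 0.842, giving δ = 3.083.
(For δ > 0 the lower-tail rejection region contributes negligibly to power, so the one-term inversion is standard.)
δ = d·√n ⇒ n = (δ/d)² = (3.083 / 0.75)² = 16.90.
Rounding up, n = 17.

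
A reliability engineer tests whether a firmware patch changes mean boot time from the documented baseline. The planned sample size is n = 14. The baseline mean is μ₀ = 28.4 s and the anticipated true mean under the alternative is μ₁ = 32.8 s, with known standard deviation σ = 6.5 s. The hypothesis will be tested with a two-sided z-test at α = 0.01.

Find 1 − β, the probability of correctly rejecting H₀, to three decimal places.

Standardized effect: d = |μ₁ − μ₀| / σ = |32.8 − 28.4| / 6.5 = 0.6769
Noncentrality parameter: δ = d·√n = 0.6769 × √14 = 2.5328
Two-sided α = 0.01 → critical value z_{0.005} = 2.576.
Power = Φ(δ − 2.576) + Φ(−δ − 2.576) = Φ(-0.043) + Φ(-5.109) = 0.4828 + 0.0000 = 0.4828.

Power ≈ 0.483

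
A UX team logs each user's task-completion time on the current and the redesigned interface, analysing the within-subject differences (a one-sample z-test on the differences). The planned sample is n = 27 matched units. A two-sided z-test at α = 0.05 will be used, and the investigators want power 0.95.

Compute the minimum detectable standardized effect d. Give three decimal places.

d ≈ 0.694

Need Φ(δ − 1.960) = 0.95, so δ = 1.960 + 1.645 = 3.605.
(The second rejection-region term Φ(−δ − z_{α/2}) is negligible and dropped.)
δ = d·√n ⇒ d = δ/√n = 3.605/√27 = 0.6937.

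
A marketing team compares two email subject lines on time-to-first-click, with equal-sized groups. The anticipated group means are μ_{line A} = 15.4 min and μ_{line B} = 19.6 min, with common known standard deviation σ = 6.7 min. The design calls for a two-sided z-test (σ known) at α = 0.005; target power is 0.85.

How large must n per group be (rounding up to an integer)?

Standardized effect: d = |μ_{line A} − μ_{line B}| / σ = |15.4 − 19.6| / 6.7 = 0.6269
For power 0.85 need Φ(δ − z_{0.0025}) = 0.85, so δ = z_{0.0025} + z_{0.15} = 2.807 + 1.036 = 3.843.
(Ignoring the negligible lower-tail rejection probability gives the usual closed-form inversion.)
δ = d·√(n/2) ⇒ n = 2(δ/d)² = 2 × (3.843 / 0.6269)² = 75.18.
Round up to the next whole unit.

n = 76 per group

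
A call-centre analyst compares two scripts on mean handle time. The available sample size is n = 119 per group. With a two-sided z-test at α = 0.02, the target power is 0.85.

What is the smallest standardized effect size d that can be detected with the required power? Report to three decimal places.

d ≈ 0.436

Required noncentrality: δ = z_{0.01} + z_{0.15} = 2.326 + 1.036 = 3.363.
(Lower-tail contribution to power is negligible for δ > 0.)
δ = d·√(n/2) ⇒ d = δ/√(n/2) = 3.363/√(119/2) = 0.4360.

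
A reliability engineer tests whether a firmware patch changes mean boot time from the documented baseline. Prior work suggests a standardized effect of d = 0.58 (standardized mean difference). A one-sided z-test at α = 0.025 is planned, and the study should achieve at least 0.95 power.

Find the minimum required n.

n = 39

Set Φ(δ − 1.960) = 0.95; then δ − 1.960 = Φ⁻¹(0.95) = 1.645, giving δ = 3.605.
δ = d·√n ⇒ n = (δ/d)² = (3.605 / 0.58)² = 38.63.
Round up to the next whole unit.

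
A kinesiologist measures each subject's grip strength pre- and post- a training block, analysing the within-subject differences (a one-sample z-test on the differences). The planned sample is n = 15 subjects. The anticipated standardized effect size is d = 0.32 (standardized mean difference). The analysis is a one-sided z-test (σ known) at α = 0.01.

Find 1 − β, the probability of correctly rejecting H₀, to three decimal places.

Power ≈ 0.139

Noncentrality parameter: δ = d·√n = 0.32 × √15 = 1.2394
Critical value for a one-sided test at α = 0.01: z_α = 2.326.
Power = Φ(δ − 2.326) = Φ(-1.087) = 0.1385.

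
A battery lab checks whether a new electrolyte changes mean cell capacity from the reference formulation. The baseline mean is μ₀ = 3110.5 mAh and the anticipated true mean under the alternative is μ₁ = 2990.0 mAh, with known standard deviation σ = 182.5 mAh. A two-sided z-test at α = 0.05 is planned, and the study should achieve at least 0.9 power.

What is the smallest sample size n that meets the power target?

Standardized effect: d = |μ₁ − μ₀| / σ = |2990.0 − 3110.5| / 182.5 = 0.6603
For power 0.9 need Φ(δ − z_{0.025}) = 0.9, so δ = z_{0.025} + z_{0.10} = 1.960 + 1.282 = 3.242.
(For δ > 0 the lower-tail rejection region contributes negligibly to power, so the one-term inversion is standard.)
δ = d·√n ⇒ n = (δ/d)² = (3.242 / 0.6603)² = 24.10.
Round up to the next whole unit.

n = 25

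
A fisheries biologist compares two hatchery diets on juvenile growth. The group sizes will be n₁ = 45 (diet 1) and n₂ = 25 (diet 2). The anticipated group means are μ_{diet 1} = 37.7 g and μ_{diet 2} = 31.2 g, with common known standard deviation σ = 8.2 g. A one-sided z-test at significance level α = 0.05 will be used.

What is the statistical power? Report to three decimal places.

Standardized effect: d = |μ_{diet 1} − μ_{diet 2}| / σ = |37.7 − 31.2| / 8.2 = 0.7927
Noncentrality parameter: λ = d / √(1/n₁ + 1/n₂) = 0.7927 / √(1/45 + 1/25) = 3.1778
One-sided α = 0.05 → critical value z_{0.05} = 1.645.
Power = P(Z > 1.645 − λ) = Φ(1.533) = 0.9374.

Power ≈ 0.937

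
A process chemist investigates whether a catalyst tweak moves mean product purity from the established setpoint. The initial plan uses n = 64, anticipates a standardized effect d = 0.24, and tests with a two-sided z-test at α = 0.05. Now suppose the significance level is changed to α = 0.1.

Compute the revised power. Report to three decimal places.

δ = d·√n = 0.24 × √64 = 1.9200 (unchanged). New critical value: z_{0.05} = 1.645.
Revised power = Φ(δ − 1.645) + Φ(−δ − 1.645) = Φ(0.275) + Φ(-3.565) = 0.6084 + 0.0002 = 0.6086.

Power ≈ 0.609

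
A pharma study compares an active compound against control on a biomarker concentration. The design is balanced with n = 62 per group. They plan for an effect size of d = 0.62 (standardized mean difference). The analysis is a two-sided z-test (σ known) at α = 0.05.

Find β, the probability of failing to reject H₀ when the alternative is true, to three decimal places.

Noncentrality parameter: δ = d·√(n/2) = 0.62 × √(62/2) = 3.4520
Two-sided α = 0.05 → critical value z_{0.025} = 1.960.
Power = Φ(δ − 1.960) + Φ(−δ − 1.960) = Φ(1.492) + Φ(-5.412) = 0.9322 + 0.0000 = 0.9322.
Type II error: β = 1 − power = 1 − 0.9322 = 0.0678.

β ≈ 0.068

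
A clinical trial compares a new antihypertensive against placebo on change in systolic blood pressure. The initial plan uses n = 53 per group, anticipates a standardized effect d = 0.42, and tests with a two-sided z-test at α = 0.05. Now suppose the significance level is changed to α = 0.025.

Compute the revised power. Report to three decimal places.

δ = d·√(n/2) = 0.42 × √(53/2) = 2.1621 (unchanged). New critical value: z_{0.0125} = 2.241.
Revised power = Φ(δ − 2.241) + Φ(−δ − 2.241) = Φ(-0.079) + Φ(-4.403) = 0.4684 + 0.0000 = 0.4684.

Power ≈ 0.468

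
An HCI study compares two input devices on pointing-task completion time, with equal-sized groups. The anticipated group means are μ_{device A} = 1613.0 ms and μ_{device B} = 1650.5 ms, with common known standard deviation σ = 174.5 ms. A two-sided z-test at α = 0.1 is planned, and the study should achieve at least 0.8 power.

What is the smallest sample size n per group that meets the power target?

Standardized effect: d = |μ_{device A} − μ_{device B}| / σ = |1613.0 − 1650.5| / 174.5 = 0.2149
Set Φ(δ − 1.645) = 0.8; then δ − 1.645 = Φ⁻¹(0.8) = 0.842, giving δ = 2.486.
(Ignoring the negligible lower-tail rejection probability gives the usual closed-form inversion.)
δ = d·√(n/2) ⇒ n = 2(δ/d)² = 2 × (2.486 / 0.2149)² = 267.75.
Round up to the next whole unit.

n = 268 per group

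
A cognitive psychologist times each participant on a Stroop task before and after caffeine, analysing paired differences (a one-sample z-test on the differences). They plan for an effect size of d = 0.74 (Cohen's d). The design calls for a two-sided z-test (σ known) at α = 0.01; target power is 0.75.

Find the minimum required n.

n = 20

Set Φ(δ − 2.576) = 0.75; then δ − 2.576 = Φ⁻¹(0.75) = 0.674, giving δ = 3.250.
(Ignoring the negligible lower-tail rejection probability gives the usual closed-form inversion.)
δ = d·√n ⇒ n = (δ/d)² = (3.250 / 0.74)² = 19.29.
Round up to the next whole unit.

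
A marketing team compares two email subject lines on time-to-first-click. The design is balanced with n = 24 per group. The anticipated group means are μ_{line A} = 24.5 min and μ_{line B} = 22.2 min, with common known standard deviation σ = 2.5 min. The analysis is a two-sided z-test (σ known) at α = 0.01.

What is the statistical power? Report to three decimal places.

Standardized effect: d = |μ_{line A} − μ_{line B}| / σ = |24.5 − 22.2| / 2.5 = 0.9200
Noncentrality parameter: δ = d·√(n/2) = 0.9200 × √(24/2) = 3.1870
Two-sided α = 0.01 → critical value z_{0.005} = 2.576.
Power = Φ(δ − 2.576) + Φ(−δ − 2.576) = Φ(0.611) + Φ(-5.763) = 0.7294 + 0.0000 = 0.7294.

Power ≈ 0.729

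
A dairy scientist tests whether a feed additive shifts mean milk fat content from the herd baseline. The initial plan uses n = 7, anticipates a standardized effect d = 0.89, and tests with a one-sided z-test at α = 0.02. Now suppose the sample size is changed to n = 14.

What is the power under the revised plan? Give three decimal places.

With n = 14: δ = d·√n = 0.89 × √14 = 3.3301. Critical value z_{0.02} = 2.054.
Revised power = Φ(δ − 2.054) = Φ(1.276) = 0.8991.

Power ≈ 0.899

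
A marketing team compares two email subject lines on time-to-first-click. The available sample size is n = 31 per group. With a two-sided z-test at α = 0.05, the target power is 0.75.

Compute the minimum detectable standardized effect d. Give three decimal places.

Need Φ(δ − 1.960) = 0.75, so δ = 1.960 + 0.674 = 2.634.
(The second rejection-region term Φ(−δ − z_{α/2}) is negligible and dropped.)
δ = d·√(n/2) ⇒ d = δ/√(n/2) = 2.634/√(31/2) = 0.6692.

d ≈ 0.669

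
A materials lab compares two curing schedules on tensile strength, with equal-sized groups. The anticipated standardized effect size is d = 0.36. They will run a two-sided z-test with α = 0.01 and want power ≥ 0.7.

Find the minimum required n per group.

For power 0.7 need Φ(δ − z_{0.005}) = 0.7, so δ = z_{0.005} + z_{0.30} = 2.576 + 0.524 = 3.100.
(For δ > 0 the lower-tail rejection region contributes negligibly to power, so the one-term inversion is standard.)
δ = d·√(n/2) ⇒ n = 2(δ/d)² = 2 × (3.100 / 0.36)² = 148.32.
Round up to the next whole unit.

n = 149 per group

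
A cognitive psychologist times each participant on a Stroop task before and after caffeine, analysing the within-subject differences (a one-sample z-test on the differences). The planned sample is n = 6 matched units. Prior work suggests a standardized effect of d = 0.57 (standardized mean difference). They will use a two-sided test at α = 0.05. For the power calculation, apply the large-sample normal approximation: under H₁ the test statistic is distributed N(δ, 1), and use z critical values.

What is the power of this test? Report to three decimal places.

Power ≈ 0.287

Noncentrality parameter: δ = d·√n = 0.57 × √6 = 1.3962
Critical value for a two-sided test at α = 0.05: z_{α/2} = 1.960.
Power = Φ(δ − 1.960) + Φ(−δ − 1.960) = Φ(-0.564) + Φ(-3.356) = 0.2865 + 0.0004 = 0.2869.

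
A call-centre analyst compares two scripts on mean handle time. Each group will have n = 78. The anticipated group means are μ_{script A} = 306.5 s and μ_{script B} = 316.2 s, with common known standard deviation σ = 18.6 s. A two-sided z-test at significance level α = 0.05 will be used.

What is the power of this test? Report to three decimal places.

Standardized effect: d = |μ_{script A} − μ_{script B}| / σ = |306.5 − 316.2| / 18.6 = 0.5215
Noncentrality parameter: δ = d·√(n/2) = 0.5215 × √(78/2) = 3.2568
Two-sided α = 0.05 → critical value z_{0.025} = 1.960.
Power = Φ(δ − 1.960) + Φ(−δ − 1.960) = Φ(1.297) + Φ(-5.217) = 0.9027 + 0.0000 = 0.9027.

Power ≈ 0.903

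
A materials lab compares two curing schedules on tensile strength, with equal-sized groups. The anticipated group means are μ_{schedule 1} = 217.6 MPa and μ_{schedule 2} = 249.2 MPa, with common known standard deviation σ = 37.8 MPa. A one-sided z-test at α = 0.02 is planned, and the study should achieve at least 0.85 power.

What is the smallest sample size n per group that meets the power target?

n = 28 per group

Standardized effect: d = |μ_{schedule 1} − μ_{schedule 2}| / σ = |217.6 − 249.2| / 37.8 = 0.8360
Set Φ(δ − 2.054) = 0.85; then δ − 2.054 = Φ⁻¹(0.85) = 1.036, giving δ = 3.090.
δ = d·√(n/2) ⇒ n = 2(δ/d)² = 2 × (3.090 / 0.8360)² = 27.33.
Rounding up, n = 28 per group.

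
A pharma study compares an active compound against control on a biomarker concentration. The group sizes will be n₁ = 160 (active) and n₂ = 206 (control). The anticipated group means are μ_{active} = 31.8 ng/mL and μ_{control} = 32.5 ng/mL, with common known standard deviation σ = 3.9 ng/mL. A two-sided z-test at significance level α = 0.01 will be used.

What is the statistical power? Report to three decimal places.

Power ≈ 0.191

Standardized effect: d = |μ_{active} − μ_{control}| / σ = |31.8 − 32.5| / 3.9 = 0.1795
Noncentrality parameter: δ = d / √(1/n₁ + 1/n₂) = 0.1795 / √(1/160 + 1/206) = 1.7033
Critical value for a two-sided test at α = 0.01: z_{α/2} = 2.576.
Power = Φ(δ − 2.576) + Φ(−δ − 2.576) = Φ(-0.873) + Φ(-4.279) = 0.1915 + 0.0000 = 0.1915.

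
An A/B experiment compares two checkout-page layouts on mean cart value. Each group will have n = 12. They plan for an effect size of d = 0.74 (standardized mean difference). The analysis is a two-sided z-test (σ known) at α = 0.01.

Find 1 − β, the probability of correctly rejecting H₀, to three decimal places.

Noncentrality parameter: δ = d·√(n/2) = 0.74 × √(12/2) = 1.8126
Two-sided α = 0.01 → critical value z_{0.005} = 2.576.
Power = Φ(δ − 2.576) + Φ(−δ − 2.576) = Φ(-0.763) + Φ(-4.388) = 0.2227 + 0.0000 = 0.2227.

Power ≈ 0.223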